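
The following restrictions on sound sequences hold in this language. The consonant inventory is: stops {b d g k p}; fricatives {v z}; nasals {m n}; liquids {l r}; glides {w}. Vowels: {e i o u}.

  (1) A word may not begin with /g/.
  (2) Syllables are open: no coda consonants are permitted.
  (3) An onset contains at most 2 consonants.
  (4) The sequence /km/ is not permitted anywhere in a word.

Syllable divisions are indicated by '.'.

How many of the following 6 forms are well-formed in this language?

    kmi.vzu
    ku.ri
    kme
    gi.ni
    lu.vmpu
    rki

kmi.vzu — violates constraint 4: contains banned sequence /km/ → ill-formed
ku.ri — σ1 onset /k/, coda /∅/ ok; σ2 onset /r/, coda /∅/ ok → well-formed
kme — violates constraint 4: contains banned sequence /km/ → ill-formed
gi.ni — violates constraint 1: word begins with /g/ → ill-formed
lu.vmpu — violates constraint 3: syllable 2 onset /vmp/ has 3 consonants (> 2) → ill-formed
rki — σ1 onset /rk/ (2C), coda /∅/ ok → well-formed
Well-formed: ku.ri, rki → 2.

2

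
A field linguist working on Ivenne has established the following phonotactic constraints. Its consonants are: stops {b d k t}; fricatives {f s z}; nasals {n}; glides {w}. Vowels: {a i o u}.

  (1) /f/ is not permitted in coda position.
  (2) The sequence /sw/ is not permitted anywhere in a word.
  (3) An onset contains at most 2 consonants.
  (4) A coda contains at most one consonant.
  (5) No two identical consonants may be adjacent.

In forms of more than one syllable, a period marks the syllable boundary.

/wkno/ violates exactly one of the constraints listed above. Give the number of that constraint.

3

/wkno/: syllable 1 onset /wkn/ has 3 consonants (> 2).
This is a violation of constraint 3: "An onset contains at most 2 consonants."
The remaining constraints (1, 2, 4, 5) are satisfied.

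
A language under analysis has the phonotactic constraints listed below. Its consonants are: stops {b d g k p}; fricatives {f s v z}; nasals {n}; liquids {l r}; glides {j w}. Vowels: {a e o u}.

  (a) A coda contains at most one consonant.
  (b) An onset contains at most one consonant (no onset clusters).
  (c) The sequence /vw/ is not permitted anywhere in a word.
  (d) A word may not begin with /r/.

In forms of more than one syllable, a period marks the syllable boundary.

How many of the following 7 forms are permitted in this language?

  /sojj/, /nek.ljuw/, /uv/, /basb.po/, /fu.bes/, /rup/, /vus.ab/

3

/sojj/ — violates constraint (a): syllable 1 coda /jj/ has 2 consonants (> 1) → not permitted
/nek.ljuw/ — violates constraint (b): syllable 2 onset /lj/ has 2 consonants (> 1) → not permitted
/uv/ — σ1 onset /∅/, coda /v/ ok → permitted
/basb.po/ — violates constraint (a): syllable 1 coda /sb/ has 2 consonants (> 1) → not permitted
/fu.bes/ — σ1 onset /f/, coda /∅/ ok; σ2 onset /b/, coda /s/ ok → permitted
/rup/ — violates constraint (d): word begins with /r/ → not permitted
/vus.ab/ — σ1 onset /v/, coda /s/ ok; σ2 onset /∅/, coda /b/ ok → permitted
Permitted: /uv/, /fu.bes/, /vus.ab/ → 3.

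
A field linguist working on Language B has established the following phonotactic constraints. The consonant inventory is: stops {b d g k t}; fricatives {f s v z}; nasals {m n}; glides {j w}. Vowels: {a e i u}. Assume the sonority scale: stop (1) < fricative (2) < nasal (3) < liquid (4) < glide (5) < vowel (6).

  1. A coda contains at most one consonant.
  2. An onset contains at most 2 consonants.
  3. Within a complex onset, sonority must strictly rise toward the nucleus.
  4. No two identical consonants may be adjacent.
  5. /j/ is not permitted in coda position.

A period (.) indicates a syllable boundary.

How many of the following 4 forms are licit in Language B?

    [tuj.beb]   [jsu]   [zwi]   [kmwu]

1

[tuj.beb] — violates constraint 5: syllable 1 coda contains /j/ → illicit
[jsu] — violates constraint 3: syllable 1 onset /js/: /j/ (glide, 5) → /s/ (fricative, 2) does not rise → illicit
[zwi] — σ1 onset /zw/ (2→5 rises), coda /∅/ ok → licit
[kmwu] — violates constraint 2: syllable 1 onset /kmw/ has 3 consonants (> 2) → illicit
Licit: [zwi] → 1.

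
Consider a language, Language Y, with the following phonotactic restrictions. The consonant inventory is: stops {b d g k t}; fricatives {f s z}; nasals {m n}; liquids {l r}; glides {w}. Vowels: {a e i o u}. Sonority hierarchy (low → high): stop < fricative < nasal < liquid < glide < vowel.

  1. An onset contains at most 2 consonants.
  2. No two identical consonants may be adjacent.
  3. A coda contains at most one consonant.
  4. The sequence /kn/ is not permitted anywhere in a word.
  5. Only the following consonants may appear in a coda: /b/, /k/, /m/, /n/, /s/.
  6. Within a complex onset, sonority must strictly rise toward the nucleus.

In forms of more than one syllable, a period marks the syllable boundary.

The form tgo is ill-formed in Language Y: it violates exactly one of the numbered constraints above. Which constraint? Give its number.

tgo: syllable 1 onset /tg/: /t/ (stop, 1) → /g/ (stop, 1) does not rise.
This is a violation of constraint 6: "Within a complex onset, sonority must strictly rise toward the nucleus."
The remaining constraints (1, 2, 3, 4, 5) are satisfied.

6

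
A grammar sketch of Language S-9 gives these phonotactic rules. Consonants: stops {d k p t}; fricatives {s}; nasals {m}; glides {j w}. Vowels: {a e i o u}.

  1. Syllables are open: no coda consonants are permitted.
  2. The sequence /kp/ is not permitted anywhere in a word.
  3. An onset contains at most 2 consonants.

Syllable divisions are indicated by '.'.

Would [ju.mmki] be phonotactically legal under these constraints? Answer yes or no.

no

[ju.mmki] — violates constraint 3: syllable 2 onset /mmk/ has 3 consonants (> 2) → phonotactically illegal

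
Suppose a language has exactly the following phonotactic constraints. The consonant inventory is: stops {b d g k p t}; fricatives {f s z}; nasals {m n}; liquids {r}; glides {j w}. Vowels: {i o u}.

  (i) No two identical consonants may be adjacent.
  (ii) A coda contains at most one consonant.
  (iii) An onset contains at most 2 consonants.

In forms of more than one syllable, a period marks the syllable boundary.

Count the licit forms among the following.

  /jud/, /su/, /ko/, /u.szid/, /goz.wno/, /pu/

6

/jud/ — σ1 onset /j/, coda /d/ ok → licit
/su/ — σ1 onset /s/, coda /∅/ ok → licit
/ko/ — σ1 onset /k/, coda /∅/ ok → licit
/u.szid/ — σ1 onset /∅/, coda /∅/ ok; σ2 onset /sz/ (2C), coda /d/ ok → licit
/goz.wno/ — σ1 onset /g/, coda /z/ ok; σ2 onset /wn/ (2C), coda /∅/ ok → licit
/pu/ — σ1 onset /p/, coda /∅/ ok → licit
Licit: /jud/, /su/, /ko/, /u.szid/, /goz.wno/, /pu/ → 6.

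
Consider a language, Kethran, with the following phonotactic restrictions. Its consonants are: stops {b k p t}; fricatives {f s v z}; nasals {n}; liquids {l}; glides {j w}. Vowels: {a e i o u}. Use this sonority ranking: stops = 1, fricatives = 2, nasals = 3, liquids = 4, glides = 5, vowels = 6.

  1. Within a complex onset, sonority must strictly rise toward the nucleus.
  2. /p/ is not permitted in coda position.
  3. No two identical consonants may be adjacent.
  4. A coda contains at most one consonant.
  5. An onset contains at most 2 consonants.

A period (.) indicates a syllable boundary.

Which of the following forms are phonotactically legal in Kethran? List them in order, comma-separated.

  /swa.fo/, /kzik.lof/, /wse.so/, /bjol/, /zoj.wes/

/swa.fo/ — σ1 onset /sw/ (2→5 rises), coda /∅/ ok; σ2 onset /f/, coda /∅/ ok → phonotactically legal
/kzik.lof/ — σ1 onset /kz/ (1→2 rises), coda /k/ ok; σ2 onset /l/, coda /f/ ok → phonotactically legal
/wse.so/ — violates constraint 1: syllable 1 onset /ws/: /w/ (glide, 5) → /s/ (fricative, 2) does not rise → phonotactically illegal
/bjol/ — σ1 onset /bj/ (1→5 rises), coda /l/ ok → phonotactically legal
/zoj.wes/ — σ1 onset /z/, coda /j/ ok; σ2 onset /w/, coda /s/ ok → phonotactically legal

/swa.fo/, /kzik.lof/, /bjol/, /zoj.wes/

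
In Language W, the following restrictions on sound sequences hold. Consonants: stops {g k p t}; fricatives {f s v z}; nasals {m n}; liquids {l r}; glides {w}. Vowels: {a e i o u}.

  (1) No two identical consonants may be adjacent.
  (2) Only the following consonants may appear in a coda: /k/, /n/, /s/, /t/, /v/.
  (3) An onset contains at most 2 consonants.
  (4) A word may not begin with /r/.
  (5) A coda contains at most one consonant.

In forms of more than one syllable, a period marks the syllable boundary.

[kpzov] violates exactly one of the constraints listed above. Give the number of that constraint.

[kpzov]: syllable 1 onset /kpz/ has 3 consonants (> 2).
This is a violation of constraint 3: "An onset contains at most 2 consonants."
The remaining constraints (1, 2, 4, 5) are satisfied.

3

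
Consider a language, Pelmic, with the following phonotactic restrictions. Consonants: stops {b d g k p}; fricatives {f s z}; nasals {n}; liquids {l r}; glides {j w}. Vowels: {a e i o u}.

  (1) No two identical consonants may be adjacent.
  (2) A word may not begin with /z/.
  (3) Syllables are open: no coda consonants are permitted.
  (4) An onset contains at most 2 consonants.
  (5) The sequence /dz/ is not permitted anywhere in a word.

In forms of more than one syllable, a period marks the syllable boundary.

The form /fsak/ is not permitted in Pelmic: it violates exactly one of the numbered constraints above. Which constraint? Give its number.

3

/fsak/: syllable 1 coda /k/ has 1 consonant (> 0).
This is a violation of constraint 3: "Syllables are open: no coda consonants are permitted."
The remaining constraints (1, 2, 4, 5) are satisfied.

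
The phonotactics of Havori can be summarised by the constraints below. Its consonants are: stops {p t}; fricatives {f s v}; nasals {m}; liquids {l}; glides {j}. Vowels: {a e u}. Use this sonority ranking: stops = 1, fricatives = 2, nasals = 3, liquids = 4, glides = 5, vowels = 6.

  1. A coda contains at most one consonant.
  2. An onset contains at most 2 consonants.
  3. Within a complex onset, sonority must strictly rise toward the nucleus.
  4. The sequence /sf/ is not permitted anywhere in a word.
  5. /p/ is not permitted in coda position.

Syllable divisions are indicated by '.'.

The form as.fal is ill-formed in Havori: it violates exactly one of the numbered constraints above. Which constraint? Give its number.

4

as.fal: contains banned sequence /sf/.
This is a violation of constraint 4: "The sequence /sf/ is not permitted anywhere in a word."
The remaining constraints (1, 2, 3, 5) are satisfied.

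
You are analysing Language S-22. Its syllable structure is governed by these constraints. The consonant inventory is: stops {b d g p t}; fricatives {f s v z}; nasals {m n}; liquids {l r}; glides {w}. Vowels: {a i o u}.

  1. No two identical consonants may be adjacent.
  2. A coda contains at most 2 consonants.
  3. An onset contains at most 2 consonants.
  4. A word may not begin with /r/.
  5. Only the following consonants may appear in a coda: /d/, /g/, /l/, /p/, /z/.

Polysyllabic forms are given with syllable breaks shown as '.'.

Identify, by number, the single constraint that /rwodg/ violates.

/rwodg/: word begins with /r/.
This is a violation of constraint 4: "A word may not begin with /r/."
The remaining constraints (1, 2, 3, 5) are satisfied.

4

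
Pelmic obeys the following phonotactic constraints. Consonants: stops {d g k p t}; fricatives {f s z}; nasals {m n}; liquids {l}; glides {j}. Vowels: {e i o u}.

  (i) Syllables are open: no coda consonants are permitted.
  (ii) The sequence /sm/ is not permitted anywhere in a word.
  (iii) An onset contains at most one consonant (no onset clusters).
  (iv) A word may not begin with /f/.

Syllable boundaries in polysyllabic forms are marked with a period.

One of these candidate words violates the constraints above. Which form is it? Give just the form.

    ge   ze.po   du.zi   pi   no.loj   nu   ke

ge — σ1 onset /g/, coda /∅/ ok → permitted
ze.po — σ1 onset /z/, coda /∅/ ok; σ2 onset /p/, coda /∅/ ok → permitted
du.zi — σ1 onset /d/, coda /∅/ ok; σ2 onset /z/, coda /∅/ ok → permitted
pi — σ1 onset /p/, coda /∅/ ok → permitted
no.loj — violates constraint (i): syllable 2 coda /j/ has 1 consonant (> 0) → not permitted
nu — σ1 onset /n/, coda /∅/ ok → permitted
ke — σ1 onset /k/, coda /∅/ ok → permitted

no.loj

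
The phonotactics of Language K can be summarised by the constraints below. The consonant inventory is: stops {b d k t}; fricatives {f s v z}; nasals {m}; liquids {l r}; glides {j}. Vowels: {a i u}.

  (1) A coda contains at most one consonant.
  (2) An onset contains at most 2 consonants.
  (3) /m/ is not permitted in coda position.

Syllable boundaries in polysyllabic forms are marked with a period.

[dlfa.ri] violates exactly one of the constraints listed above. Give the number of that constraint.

2

[dlfa.ri]: syllable 1 onset /dlf/ has 3 consonants (> 2).
This is a violation of constraint 2: "An onset contains at most 2 consonants."
The remaining constraints (1, 3) are satisfied.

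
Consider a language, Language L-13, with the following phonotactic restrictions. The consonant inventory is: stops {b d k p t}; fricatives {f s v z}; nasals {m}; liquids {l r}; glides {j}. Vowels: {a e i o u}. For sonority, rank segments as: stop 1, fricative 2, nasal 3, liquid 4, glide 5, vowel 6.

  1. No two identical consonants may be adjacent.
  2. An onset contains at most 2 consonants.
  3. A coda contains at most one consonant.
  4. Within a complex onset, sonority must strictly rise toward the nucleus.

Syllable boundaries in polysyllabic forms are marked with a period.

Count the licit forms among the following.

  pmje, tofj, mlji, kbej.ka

pmje — violates constraint 2: syllable 1 onset /pmj/ has 3 consonants (> 2) → illicit
tofj — violates constraint 3: syllable 1 coda /fj/ has 2 consonants (> 1) → illicit
mlji — violates constraint 2: syllable 1 onset /mlj/ has 3 consonants (> 2) → illicit
kbej.ka — violates constraint 4: syllable 1 onset /kb/: /k/ (stop, 1) → /b/ (stop, 1) does not rise → illicit
No form is licit → 0.

0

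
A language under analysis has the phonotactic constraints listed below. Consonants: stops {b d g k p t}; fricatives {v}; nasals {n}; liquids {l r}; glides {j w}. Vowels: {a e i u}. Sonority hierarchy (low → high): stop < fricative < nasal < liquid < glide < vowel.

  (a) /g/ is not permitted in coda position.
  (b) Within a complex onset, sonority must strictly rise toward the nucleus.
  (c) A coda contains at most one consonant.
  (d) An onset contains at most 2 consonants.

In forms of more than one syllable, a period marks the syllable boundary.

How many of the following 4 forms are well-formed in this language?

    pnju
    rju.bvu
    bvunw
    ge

2

pnju — violates constraint (d): syllable 1 onset /pnj/ has 3 consonants (> 2) → ill-formed
rju.bvu — σ1 onset /rj/ (4→5 rises), coda /∅/ ok; σ2 onset /bv/ (1→2 rises), coda /∅/ ok → well-formed
bvunw — violates constraint (c): syllable 1 coda /nw/ has 2 consonants (> 1) → ill-formed
ge — σ1 onset /g/, coda /∅/ ok → well-formed
Well-formed: rju.bvu, ge → 2.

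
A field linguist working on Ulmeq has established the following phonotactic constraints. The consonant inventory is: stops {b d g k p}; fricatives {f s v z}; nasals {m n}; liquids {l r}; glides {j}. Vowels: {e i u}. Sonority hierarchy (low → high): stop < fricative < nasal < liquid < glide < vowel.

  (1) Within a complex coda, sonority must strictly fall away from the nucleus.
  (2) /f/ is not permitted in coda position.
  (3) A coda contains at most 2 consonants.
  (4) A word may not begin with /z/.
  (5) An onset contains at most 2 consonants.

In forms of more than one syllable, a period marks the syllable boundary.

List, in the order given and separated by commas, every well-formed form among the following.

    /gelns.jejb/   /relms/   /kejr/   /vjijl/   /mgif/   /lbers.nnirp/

/kejr/, /vjijl/, /lbers.nnirp/

/gelns.jejb/ — violates constraint 3: syllable 1 coda /lns/ has 3 consonants (> 2) → ill-formed
/relms/ — violates constraint 3: syllable 1 coda /lms/ has 3 consonants (> 2) → ill-formed
/kejr/ — σ1 onset /k/, coda /jr/ (5→4 falls) ok → well-formed
/vjijl/ — σ1 onset /vj/ (2C), coda /jl/ (5→4 falls) ok → well-formed
/mgif/ — violates constraint 2: syllable 1 coda contains /f/ → ill-formed
/lbers.nnirp/ — σ1 onset /lb/ (2C), coda /rs/ (4→2 falls) ok; σ2 onset /nn/ (2C), coda /rp/ (4→1 falls) ok → well-formed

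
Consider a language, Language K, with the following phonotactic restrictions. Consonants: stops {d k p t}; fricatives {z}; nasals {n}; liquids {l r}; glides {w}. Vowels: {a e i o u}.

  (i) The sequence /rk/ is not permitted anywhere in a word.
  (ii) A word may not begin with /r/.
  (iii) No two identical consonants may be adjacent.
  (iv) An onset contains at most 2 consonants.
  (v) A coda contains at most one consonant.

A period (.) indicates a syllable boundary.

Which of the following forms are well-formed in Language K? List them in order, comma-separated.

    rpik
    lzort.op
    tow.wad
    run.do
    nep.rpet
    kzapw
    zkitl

rpik — violates constraint (ii): word begins with /r/ → ill-formed
lzort.op — violates constraint (v): syllable 1 coda /rt/ has 2 consonants (> 1) → ill-formed
tow.wad — violates constraint (iii): adjacent identical consonants /ww/ → ill-formed
run.do — violates constraint (ii): word begins with /r/ → ill-formed
nep.rpet — σ1 onset /n/, coda /p/ ok; σ2 onset /rp/ (2C), coda /t/ ok → well-formed
kzapw — violates constraint (v): syllable 1 coda /pw/ has 2 consonants (> 1) → ill-formed
zkitl — violates constraint (v): syllable 1 coda /tl/ has 2 consonants (> 1) → ill-formed

nep.rpet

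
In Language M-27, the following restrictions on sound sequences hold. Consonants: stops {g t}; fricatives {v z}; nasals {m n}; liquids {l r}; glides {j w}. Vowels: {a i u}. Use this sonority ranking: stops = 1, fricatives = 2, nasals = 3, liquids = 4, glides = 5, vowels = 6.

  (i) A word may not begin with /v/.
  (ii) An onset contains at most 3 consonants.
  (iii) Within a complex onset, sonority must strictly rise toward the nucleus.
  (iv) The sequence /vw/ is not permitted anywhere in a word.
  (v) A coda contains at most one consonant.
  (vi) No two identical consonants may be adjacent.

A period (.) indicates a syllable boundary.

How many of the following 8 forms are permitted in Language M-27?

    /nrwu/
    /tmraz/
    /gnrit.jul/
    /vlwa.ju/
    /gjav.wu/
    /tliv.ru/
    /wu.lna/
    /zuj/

5

/nrwu/ — σ1 onset /nrw/ (3→4→5 rises), coda /∅/ ok → permitted
/tmraz/ — σ1 onset /tmr/ (1→3→4 rises), coda /z/ ok → permitted
/gnrit.jul/ — σ1 onset /gnr/ (1→3→4 rises), coda /t/ ok; σ2 onset /j/, coda /l/ ok → permitted
/vlwa.ju/ — violates constraint (i): word begins with /v/ → not permitted
/gjav.wu/ — violates constraint (iv): contains banned sequence /vw/ → not permitted
/tliv.ru/ — σ1 onset /tl/ (1→4 rises), coda /v/ ok; σ2 onset /r/, coda /∅/ ok → permitted
/wu.lna/ — violates constraint (iii): syllable 2 onset /ln/: /l/ (liquid, 4) → /n/ (nasal, 3) does not rise → not permitted
/zuj/ — σ1 onset /z/, coda /j/ ok → permitted
Permitted: /nrwu/, /tmraz/, /gnrit.jul/, /tliv.ru/, /zuj/ → 5.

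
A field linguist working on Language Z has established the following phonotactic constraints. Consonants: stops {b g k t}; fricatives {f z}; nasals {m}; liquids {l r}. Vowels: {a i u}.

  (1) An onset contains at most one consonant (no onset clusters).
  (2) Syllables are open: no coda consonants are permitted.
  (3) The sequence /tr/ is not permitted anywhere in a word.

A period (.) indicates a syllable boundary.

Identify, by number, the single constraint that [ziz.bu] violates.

[ziz.bu]: syllable 1 coda /z/ has 1 consonant (> 0).
This is a violation of constraint 2: "Syllables are open: no coda consonants are permitted."
The remaining constraints (1, 3) are satisfied.

2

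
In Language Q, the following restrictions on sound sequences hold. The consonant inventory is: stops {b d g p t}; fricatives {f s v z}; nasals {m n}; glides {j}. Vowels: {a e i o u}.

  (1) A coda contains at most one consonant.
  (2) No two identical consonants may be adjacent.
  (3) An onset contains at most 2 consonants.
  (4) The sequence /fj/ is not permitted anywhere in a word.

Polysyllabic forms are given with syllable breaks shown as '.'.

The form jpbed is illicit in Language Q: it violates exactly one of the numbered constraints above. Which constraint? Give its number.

3

jpbed: syllable 1 onset /jpb/ has 3 consonants (> 2).
This is a violation of constraint 3: "An onset contains at most 2 consonants."
The remaining constraints (1, 2, 4) are satisfied.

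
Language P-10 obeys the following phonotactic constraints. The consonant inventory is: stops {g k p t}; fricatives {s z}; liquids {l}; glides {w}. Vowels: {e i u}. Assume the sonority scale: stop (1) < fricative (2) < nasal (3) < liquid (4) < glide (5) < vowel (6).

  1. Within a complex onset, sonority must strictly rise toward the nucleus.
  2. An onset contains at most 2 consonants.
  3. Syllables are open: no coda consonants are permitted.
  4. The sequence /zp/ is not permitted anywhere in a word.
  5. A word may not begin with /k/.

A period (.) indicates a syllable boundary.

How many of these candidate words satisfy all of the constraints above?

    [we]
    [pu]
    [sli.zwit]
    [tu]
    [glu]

4

[we] — σ1 onset /w/, coda /∅/ ok → phonotactically legal
[pu] — σ1 onset /p/, coda /∅/ ok → phonotactically legal
[sli.zwit] — violates constraint 3: syllable 2 coda /t/ has 1 consonant (> 0) → phonotactically illegal
[tu] — σ1 onset /t/, coda /∅/ ok → phonotactically legal
[glu] — σ1 onset /gl/ (1→4 rises), coda /∅/ ok → phonotactically legal
Phonotactically legal: [we], [pu], [tu], [glu] → 4.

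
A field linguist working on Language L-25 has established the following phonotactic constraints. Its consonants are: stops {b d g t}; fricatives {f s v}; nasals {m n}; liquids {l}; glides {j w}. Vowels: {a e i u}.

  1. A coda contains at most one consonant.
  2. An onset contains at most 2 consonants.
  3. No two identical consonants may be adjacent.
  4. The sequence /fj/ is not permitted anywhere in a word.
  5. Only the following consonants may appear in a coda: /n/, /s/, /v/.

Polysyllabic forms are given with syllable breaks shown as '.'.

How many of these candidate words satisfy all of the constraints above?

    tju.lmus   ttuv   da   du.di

3

tju.lmus — σ1 onset /tj/ (2C), coda /∅/ ok; σ2 onset /lm/ (2C), coda /s/ ok → well-formed
ttuv — violates constraint 3: adjacent identical consonants /tt/ → ill-formed
da — σ1 onset /d/, coda /∅/ ok → well-formed
du.di — σ1 onset /d/, coda /∅/ ok; σ2 onset /d/, coda /∅/ ok → well-formed
Well-formed: tju.lmus, da, du.di → 3.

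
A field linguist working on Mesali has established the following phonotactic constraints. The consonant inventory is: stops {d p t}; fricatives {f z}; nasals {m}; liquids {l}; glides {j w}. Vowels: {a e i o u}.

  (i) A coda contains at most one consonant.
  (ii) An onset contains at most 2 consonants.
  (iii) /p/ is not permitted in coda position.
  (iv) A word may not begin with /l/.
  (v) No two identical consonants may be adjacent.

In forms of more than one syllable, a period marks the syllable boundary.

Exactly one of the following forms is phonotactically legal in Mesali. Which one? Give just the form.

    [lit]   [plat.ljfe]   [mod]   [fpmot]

[lit] — violates constraint (iv): word begins with /l/ → phonotactically illegal
[plat.ljfe] — violates constraint (ii): syllable 2 onset /ljf/ has 3 consonants (> 2) → phonotactically illegal
[mod] — σ1 onset /m/, coda /d/ ok → phonotactically legal
[fpmot] — violates constraint (ii): syllable 1 onset /fpm/ has 3 consonants (> 2) → phonotactically illegal

[mod]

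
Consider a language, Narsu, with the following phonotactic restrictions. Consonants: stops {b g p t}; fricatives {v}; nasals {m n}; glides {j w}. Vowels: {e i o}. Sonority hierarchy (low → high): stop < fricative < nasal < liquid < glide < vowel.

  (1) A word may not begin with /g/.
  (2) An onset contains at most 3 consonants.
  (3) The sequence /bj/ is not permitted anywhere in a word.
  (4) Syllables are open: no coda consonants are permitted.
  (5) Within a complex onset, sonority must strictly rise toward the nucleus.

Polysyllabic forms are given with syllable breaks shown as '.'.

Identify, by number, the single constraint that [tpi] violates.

[tpi]: syllable 1 onset /tp/: /t/ (stop, 1) → /p/ (stop, 1) does not rise.
This is a violation of constraint 5: "Within a complex onset, sonority must strictly rise toward the nucleus."
The remaining constraints (1, 2, 3, 4) are satisfied.

5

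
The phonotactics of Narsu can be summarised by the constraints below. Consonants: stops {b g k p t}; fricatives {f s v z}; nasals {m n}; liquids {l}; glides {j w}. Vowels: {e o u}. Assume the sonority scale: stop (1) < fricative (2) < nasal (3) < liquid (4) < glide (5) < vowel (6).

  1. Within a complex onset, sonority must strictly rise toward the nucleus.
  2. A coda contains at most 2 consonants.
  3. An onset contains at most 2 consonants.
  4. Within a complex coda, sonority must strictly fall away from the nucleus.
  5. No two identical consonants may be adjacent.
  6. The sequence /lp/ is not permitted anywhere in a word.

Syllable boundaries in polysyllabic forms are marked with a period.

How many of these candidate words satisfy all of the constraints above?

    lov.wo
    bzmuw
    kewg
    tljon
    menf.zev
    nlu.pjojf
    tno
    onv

6

lov.wo — σ1 onset /l/, coda /v/ ok; σ2 onset /w/, coda /∅/ ok → well-formed
bzmuw — violates constraint 3: syllable 1 onset /bzm/ has 3 consonants (> 2) → ill-formed
kewg — σ1 onset /k/, coda /wg/ (5→1 falls) ok → well-formed
tljon — violates constraint 3: syllable 1 onset /tlj/ has 3 consonants (> 2) → ill-formed
menf.zev — σ1 onset /m/, coda /nf/ (3→2 falls) ok; σ2 onset /z/, coda /v/ ok → well-formed
nlu.pjojf — σ1 onset /nl/ (3→4 rises), coda /∅/ ok; σ2 onset /pj/ (1→5 rises), coda /jf/ (5→2 falls) ok → well-formed
tno — σ1 onset /tn/ (1→3 rises), coda /∅/ ok → well-formed
onv — σ1 onset /∅/, coda /nv/ (3→2 falls) ok → well-formed
Well-formed: lov.wo, kewg, menf.zev, nlu.pjojf, tno, onv → 6.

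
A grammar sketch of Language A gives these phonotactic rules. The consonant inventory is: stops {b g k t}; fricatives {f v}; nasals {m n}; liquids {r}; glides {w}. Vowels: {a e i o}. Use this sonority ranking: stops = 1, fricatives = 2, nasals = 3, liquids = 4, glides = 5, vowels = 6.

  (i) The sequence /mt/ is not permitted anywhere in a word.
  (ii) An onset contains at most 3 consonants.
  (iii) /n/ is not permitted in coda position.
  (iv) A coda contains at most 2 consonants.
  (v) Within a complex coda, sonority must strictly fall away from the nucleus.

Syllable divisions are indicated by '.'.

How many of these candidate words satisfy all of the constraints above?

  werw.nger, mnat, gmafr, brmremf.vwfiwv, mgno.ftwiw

werw.nger — violates constraint (v): syllable 1 coda /rw/: /r/ (liquid, 4) → /w/ (glide, 5) does not fall → ill-formed
mnat — σ1 onset /mn/ (2C), coda /t/ ok → well-formed
gmafr — violates constraint (v): syllable 1 coda /fr/: /f/ (fricative, 2) → /r/ (liquid, 4) does not fall → ill-formed
brmremf.vwfiwv — violates constraint (ii): syllable 1 onset /brmr/ has 4 consonants (> 3) → ill-formed
mgno.ftwiw — σ1 onset /mgn/ (3C), coda /∅/ ok; σ2 onset /ftw/ (3C), coda /w/ ok → well-formed
Well-formed: mnat, mgno.ftwiw → 2.

2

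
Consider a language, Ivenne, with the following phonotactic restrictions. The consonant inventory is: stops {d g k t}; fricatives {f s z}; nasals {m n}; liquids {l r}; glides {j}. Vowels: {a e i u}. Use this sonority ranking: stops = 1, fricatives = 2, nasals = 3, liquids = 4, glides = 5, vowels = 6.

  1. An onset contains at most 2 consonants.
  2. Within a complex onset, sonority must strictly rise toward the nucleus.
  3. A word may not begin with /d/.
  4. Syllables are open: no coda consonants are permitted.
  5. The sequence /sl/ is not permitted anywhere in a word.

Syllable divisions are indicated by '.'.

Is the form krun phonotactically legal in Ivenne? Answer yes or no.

krun — violates constraint 4: syllable 1 coda /n/ has 1 consonant (> 0) → phonotactically illegal

no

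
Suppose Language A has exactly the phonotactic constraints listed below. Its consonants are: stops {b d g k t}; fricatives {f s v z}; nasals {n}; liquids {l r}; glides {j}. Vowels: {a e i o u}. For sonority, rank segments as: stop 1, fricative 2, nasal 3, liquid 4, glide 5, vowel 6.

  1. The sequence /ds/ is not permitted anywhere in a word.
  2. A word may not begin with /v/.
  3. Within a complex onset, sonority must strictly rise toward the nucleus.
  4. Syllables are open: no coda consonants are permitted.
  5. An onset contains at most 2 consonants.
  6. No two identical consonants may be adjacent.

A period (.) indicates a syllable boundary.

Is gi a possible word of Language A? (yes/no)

yes

gi — σ1 onset /g/, coda /∅/ ok → well-formed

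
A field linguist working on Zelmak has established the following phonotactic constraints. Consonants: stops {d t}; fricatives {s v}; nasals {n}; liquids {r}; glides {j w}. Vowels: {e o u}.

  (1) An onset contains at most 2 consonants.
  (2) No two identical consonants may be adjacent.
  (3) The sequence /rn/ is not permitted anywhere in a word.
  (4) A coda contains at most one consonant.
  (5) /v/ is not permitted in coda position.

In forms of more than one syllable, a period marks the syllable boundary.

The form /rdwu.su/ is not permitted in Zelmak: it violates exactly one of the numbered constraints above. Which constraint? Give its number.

1

/rdwu.su/: syllable 1 onset /rdw/ has 3 consonants (> 2).
This is a violation of constraint 1: "An onset contains at most 2 consonants."
The remaining constraints (2, 3, 4, 5) are satisfied.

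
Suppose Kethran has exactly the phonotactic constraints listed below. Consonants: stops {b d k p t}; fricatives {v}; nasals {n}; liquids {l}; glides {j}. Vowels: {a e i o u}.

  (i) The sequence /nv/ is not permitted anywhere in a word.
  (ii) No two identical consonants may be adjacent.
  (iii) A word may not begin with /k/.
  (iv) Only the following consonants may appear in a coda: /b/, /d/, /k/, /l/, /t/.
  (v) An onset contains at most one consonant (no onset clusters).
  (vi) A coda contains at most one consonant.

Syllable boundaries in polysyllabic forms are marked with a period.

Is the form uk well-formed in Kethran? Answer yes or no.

yes

uk — σ1 onset /∅/, coda /k/ ok → well-formed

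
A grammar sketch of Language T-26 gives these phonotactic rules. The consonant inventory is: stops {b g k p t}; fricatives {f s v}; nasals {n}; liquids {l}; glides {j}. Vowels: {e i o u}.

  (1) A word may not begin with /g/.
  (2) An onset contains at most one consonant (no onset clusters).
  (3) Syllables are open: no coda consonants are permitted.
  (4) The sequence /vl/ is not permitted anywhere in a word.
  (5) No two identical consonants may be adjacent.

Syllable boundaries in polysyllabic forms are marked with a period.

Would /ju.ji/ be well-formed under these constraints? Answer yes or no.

/ju.ji/ — σ1 onset /j/, coda /∅/ ok; σ2 onset /j/, coda /∅/ ok → well-formed

yes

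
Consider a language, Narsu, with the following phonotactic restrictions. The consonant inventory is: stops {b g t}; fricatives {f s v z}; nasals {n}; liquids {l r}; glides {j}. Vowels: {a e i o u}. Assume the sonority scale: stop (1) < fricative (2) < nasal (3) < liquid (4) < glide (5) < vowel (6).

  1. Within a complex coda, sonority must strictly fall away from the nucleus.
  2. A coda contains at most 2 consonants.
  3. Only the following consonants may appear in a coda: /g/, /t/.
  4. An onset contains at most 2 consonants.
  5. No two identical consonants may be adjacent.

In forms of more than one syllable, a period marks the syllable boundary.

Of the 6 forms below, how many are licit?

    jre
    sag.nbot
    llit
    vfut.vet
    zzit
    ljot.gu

jre — σ1 onset /jr/ (2C), coda /∅/ ok → licit
sag.nbot — σ1 onset /s/, coda /g/ ok; σ2 onset /nb/ (2C), coda /t/ ok → licit
llit — violates constraint 5: adjacent identical consonants /ll/ → illicit
vfut.vet — σ1 onset /vf/ (2C), coda /t/ ok; σ2 onset /v/, coda /t/ ok → licit
zzit — violates constraint 5: adjacent identical consonants /zz/ → illicit
ljot.gu — σ1 onset /lj/ (2C), coda /t/ ok; σ2 onset /g/, coda /∅/ ok → licit
Licit: jre, sag.nbot, vfut.vet, ljot.gu → 4.

4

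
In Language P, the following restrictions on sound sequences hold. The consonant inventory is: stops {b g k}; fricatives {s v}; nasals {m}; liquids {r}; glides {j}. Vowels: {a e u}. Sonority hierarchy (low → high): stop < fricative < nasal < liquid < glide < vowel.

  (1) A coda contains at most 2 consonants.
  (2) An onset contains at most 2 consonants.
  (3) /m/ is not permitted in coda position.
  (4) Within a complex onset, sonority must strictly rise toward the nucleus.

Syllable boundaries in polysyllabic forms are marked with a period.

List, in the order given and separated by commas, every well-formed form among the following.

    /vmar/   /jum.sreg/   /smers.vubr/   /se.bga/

/vmar/, /smers.vubr/

/vmar/ — σ1 onset /vm/ (2→3 rises), coda /r/ ok → well-formed
/jum.sreg/ — violates constraint 3: syllable 1 coda contains /m/ → ill-formed
/smers.vubr/ — σ1 onset /sm/ (2→3 rises), coda /rs/ (2C) ok; σ2 onset /v/, coda /br/ (2C) ok → well-formed
/se.bga/ — violates constraint 4: syllable 2 onset /bg/: /b/ (stop, 1) → /g/ (stop, 1) does not rise → ill-formed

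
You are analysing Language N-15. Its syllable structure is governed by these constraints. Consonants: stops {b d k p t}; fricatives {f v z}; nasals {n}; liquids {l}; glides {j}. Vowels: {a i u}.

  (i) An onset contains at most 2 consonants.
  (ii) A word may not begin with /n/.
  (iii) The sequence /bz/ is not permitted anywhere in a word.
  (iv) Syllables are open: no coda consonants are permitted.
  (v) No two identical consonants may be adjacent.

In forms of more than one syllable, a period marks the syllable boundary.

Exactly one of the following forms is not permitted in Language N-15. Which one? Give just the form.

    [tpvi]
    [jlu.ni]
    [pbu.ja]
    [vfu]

[tpvi] — violates constraint (i): syllable 1 onset /tpv/ has 3 consonants (> 2) → not permitted
[jlu.ni] — σ1 onset /jl/ (2C), coda /∅/ ok; σ2 onset /n/, coda /∅/ ok → permitted
[pbu.ja] — σ1 onset /pb/ (2C), coda /∅/ ok; σ2 onset /j/, coda /∅/ ok → permitted
[vfu] — σ1 onset /vf/ (2C), coda /∅/ ok → permitted

[tpvi]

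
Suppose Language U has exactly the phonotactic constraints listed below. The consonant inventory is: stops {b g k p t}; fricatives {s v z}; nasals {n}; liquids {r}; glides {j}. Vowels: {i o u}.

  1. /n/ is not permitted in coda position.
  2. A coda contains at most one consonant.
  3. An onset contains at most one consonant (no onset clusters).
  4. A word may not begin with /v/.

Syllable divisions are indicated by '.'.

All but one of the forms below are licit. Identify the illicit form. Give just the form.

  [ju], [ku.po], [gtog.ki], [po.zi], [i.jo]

[ju] — σ1 onset /j/, coda /∅/ ok → licit
[ku.po] — σ1 onset /k/, coda /∅/ ok; σ2 onset /p/, coda /∅/ ok → licit
[gtog.ki] — violates constraint 3: syllable 1 onset /gt/ has 2 consonants (> 1) → illicit
[po.zi] — σ1 onset /p/, coda /∅/ ok; σ2 onset /z/, coda /∅/ ok → licit
[i.jo] — σ1 onset /∅/, coda /∅/ ok; σ2 onset /j/, coda /∅/ ok → licit

[gtog.ki]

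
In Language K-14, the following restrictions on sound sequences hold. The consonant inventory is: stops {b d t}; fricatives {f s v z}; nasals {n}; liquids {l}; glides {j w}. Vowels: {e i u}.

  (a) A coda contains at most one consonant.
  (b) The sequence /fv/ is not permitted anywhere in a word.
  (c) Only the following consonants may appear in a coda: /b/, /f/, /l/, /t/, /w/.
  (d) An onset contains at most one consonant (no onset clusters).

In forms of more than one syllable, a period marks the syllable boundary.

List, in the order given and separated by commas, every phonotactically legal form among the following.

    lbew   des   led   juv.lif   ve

lbew — violates constraint (d): syllable 1 onset /lb/ has 2 consonants (> 1) → phonotactically illegal
des — violates constraint (c): syllable 1 coda contains /s/, which is not a licensed coda consonant → phonotactically illegal
led — violates constraint (c): syllable 1 coda contains /d/, which is not a licensed coda consonant → phonotactically illegal
juv.lif — violates constraint (c): syllable 1 coda contains /v/, which is not a licensed coda consonant → phonotactically illegal
ve — σ1 onset /v/, coda /∅/ ok → phonotactically legal

ve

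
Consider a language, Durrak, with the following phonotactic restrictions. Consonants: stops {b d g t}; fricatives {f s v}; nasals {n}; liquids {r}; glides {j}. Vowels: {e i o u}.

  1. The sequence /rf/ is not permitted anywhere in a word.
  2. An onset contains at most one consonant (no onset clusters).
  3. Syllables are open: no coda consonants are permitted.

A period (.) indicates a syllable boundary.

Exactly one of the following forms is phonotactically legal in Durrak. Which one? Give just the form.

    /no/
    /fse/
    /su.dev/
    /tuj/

/no/

/no/ — σ1 onset /n/, coda /∅/ ok → phonotactically legal
/fse/ — violates constraint 2: syllable 1 onset /fs/ has 2 consonants (> 1) → phonotactically illegal
/su.dev/ — violates constraint 3: syllable 2 coda /v/ has 1 consonant (> 0) → phonotactically illegal
/tuj/ — violates constraint 3: syllable 1 coda /j/ has 1 consonant (> 0) → phonotactically illegal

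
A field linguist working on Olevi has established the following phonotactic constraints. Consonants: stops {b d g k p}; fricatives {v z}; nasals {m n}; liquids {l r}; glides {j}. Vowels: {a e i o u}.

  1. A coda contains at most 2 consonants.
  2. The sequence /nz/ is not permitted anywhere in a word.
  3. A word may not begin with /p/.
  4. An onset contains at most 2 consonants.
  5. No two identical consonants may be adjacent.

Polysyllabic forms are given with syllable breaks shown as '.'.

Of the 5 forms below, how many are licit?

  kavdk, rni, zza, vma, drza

kavdk — violates constraint 1: syllable 1 coda /vdk/ has 3 consonants (> 2) → illicit
rni — σ1 onset /rn/ (2C), coda /∅/ ok → licit
zza — violates constraint 5: adjacent identical consonants /zz/ → illicit
vma — σ1 onset /vm/ (2C), coda /∅/ ok → licit
drza — violates constraint 4: syllable 1 onset /drz/ has 3 consonants (> 2) → illicit
Licit: rni, vma → 2.

2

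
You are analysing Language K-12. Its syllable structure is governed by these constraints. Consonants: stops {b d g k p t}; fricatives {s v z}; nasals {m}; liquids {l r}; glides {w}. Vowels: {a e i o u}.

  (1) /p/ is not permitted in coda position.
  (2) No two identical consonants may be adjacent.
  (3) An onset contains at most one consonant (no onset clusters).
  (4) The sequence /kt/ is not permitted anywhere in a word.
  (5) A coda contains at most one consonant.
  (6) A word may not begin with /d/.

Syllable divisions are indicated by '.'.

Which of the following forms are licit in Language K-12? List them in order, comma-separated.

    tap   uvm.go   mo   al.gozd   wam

mo, wam

tap — violates constraint 1: syllable 1 coda contains /p/ → illicit
uvm.go — violates constraint 5: syllable 1 coda /vm/ has 2 consonants (> 1) → illicit
mo — σ1 onset /m/, coda /∅/ ok → licit
al.gozd — violates constraint 5: syllable 2 coda /zd/ has 2 consonants (> 1) → illicit
wam — σ1 onset /w/, coda /m/ ok → licit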